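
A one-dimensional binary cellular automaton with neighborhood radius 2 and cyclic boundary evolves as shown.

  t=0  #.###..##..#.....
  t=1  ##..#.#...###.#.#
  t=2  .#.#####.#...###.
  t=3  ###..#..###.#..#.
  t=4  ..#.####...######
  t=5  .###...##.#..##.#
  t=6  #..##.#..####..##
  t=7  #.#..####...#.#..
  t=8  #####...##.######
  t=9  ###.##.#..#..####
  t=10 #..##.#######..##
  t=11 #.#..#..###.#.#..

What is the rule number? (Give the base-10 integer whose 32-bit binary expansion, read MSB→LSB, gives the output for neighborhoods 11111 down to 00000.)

2642153277

  nb #####: next=#  (t=2,i=5, bit31=1)
  nb ####.: next=.  (t=2,i=6, bit30=0)
  nb ###.#: next=.  (t=1,i=12, bit29=0)
  nb ###..: next=#  (t=0,i=4, bit28=1)
  nb ##.##: next=#  (t=8,i=10, bit27=1)
  nb ##.#.: next=#  (t=1,i=13, bit26=1)
  nb ##..#: next=.  (t=0,i=5, bit25=0)
  nb ##...: next=#  (t=4,i=8, bit24=1)
  nb #.###: next=.  (t=0,i=2, bit23=0)
  nb #.##.: next=#  (t=9,i=4, bit22=1)
  nb #.#.#: next=#  (t=1,i=14, bit21=1)
  nb #.#..: next=#  (t=1,i=6, bit20=1)
  nb #..##: next=#  (t=0,i=6, bit19=1)
  nb #..#.: next=#  (t=0,i=10, bit18=1)
  nb #...#: next=.  (t=1,i=8, bit17=0)
  nb #....: next=.  (t=0,i=13, bit16=0)
  nb .####: next=.  (t=2,i=4, bit15=0)
  nb .###.: next=.  (t=0,i=3, bit14=0)
  nb .##.#: next=.  (t=5,i=8, bit13=0)
  nb .##..: next=.  (t=0,i=8, bit12=0)
  nb .#.##: next=#  (t=0,i=1, bit11=1)
  nb .#.#.: next=#  (t=1,i=5, bit10=1)
  nb .#..#: next=#  (t=3,i=6, bit9=1)
  nb .#...: next=#  (t=0,i=12, bit8=1)
  nb ..###: next=.  (t=1,i=10, bit7=0)
  nb ..##.: next=.  (t=0,i=7, bit6=0)
  nb ..#.#: next=#  (t=0,i=0, bit5=1)
  nb ..#..: next=#  (t=0,i=11, bit4=1)
  nb ...##: next=#  (t=1,i=9, bit3=1)
  nb ...#.: next=#  (t=0,i=16, bit2=1)
  nb ....#: next=.  (t=0,i=15, bit1=0)
  nb .....: next=#  (t=0,i=14, bit0=1)
  bits 10011101011111000000111100111101 = 2642153277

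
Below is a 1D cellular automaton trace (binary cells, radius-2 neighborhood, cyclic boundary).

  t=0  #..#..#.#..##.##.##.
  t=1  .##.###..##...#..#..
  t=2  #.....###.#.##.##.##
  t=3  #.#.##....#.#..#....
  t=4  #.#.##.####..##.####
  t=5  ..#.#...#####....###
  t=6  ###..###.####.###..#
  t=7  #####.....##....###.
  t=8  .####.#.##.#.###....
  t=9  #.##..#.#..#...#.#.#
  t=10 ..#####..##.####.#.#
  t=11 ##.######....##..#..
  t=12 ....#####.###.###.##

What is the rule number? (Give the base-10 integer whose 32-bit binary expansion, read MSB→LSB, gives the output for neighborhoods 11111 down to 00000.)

  ##### -> #   bit 31 = 1  t=4,i=18
  ####. -> #   bit 30 = 1  t=4,i=9
  ###.# -> .   bit 29 = 0  t=2,i=8
  ###.. -> #   bit 28 = 1  t=1,i=6
  ##.## -> .   bit 27 = 0  t=0,i=13
  ##.#. -> .   bit 26 = 0  t=0,i=19
  ##..# -> #   bit 25 = 1  t=1,i=7
  ##... -> .   bit 24 = 0  t=1,i=11
  #.### -> .   bit 23 = 0  t=1,i=4
  #.##. -> #   bit 22 = 1  t=0,i=14
  #.#.# -> #   bit 21 = 1  t=2,i=10
  #.#.. -> .   bit 20 = 0  t=0,i=0
  #..## -> #   bit 19 = 1  t=0,i=10
  #..#. -> #   bit 18 = 1  t=0,i=2
  #...# -> #   bit 17 = 1  t=1,i=12
  #.... -> #   bit 16 = 1  t=2,i=2
  .#### -> #   bit 15 = 1  t=4,i=8
  .###. -> .   bit 14 = 0  t=1,i=5
  .##.# -> .   bit 13 = 0  t=0,i=12
  .##.. -> #   bit 12 = 1  t=1,i=10
  .#.## -> .   bit 11 = 0  t=2,i=11
  .#.#. -> .   bit 10 = 0  t=0,i=7
  .#..# -> #   bit 9 = 1  t=0,i=1
  .#... -> #   bit 8 = 1  t=1,i=18
  ..### -> .   bit 7 = 0  t=2,i=6
  ..##. -> .   bit 6 = 0  t=0,i=11
  ..#.# -> #   bit 5 = 1  t=0,i=6
  ..#.. -> .   bit 4 = 0  t=0,i=3
  ...## -> #   bit 3 = 1  t=1,i=0
  ...#. -> #   bit 2 = 1  t=1,i=13
  ....# -> #   bit 1 = 1  t=2,i=4
  ..... -> .   bit 0 = 0  t=2,i=3
  bits 11010010011011111001001100101110 = 3530527534

3530527534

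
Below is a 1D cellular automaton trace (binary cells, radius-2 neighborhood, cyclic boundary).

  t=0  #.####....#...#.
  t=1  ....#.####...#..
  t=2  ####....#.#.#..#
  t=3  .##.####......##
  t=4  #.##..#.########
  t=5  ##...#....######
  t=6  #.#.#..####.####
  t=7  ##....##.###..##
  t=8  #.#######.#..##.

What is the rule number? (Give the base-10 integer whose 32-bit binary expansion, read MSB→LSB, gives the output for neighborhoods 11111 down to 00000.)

3977076943

  nb #####: next=#  (t=2,i=1, bit31=1)
  nb ####.: next=#  (t=0,i=4, bit30=1)
  nb ###.#: next=#  (t=4,i=0, bit29=1)
  nb ###..: next=.  (t=0,i=5, bit28=0)
  nb ##.##: next=#  (t=3,i=0, bit27=1)
  nb ##.#.: next=#  (t=6,i=1, bit26=1)
  nb ##..#: next=.  (t=4,i=4, bit25=0)
  nb ##...: next=#  (t=0,i=6, bit24=1)
  nb #.###: next=.  (t=0,i=2, bit23=0)
  nb #.##.: next=.  (t=3,i=1, bit22=0)
  nb #.#.#: next=.  (t=0,i=0, bit21=0)
  nb #.#..: next=.  (t=2,i=12, bit20=0)
  nb #..##: next=#  (t=2,i=14, bit19=1)
  nb #..#.: next=#  (t=4,i=5, bit18=1)
  nb #...#: next=.  (t=0,i=12, bit17=0)
  nb #....: next=#  (t=0,i=7, bit16=1)
  nb .####: next=.  (t=0,i=3, bit15=0)
  nb .###.: next=#  (t=7,i=10, bit14=1)
  nb .##.#: next=#  (t=3,i=2, bit13=1)
  nb .##..: next=.  (t=4,i=3, bit12=0)
  nb .#.##: next=.  (t=0,i=1, bit11=0)
  nb .#.#.: next=.  (t=0,i=15, bit10=0)
  nb .#..#: next=.  (t=2,i=13, bit9=0)
  nb .#...: next=.  (t=0,i=11, bit8=0)
  nb ..###: next=#  (t=2,i=15, bit7=1)
  nb ..##.: next=#  (t=3,i=14, bit6=1)
  nb ..#.#: next=.  (t=0,i=14, bit5=0)
  nb ..#..: next=.  (t=0,i=10, bit4=0)
  nb ...##: next=#  (t=3,i=13, bit3=1)
  nb ...#.: next=#  (t=0,i=9, bit2=1)
  nb ....#: next=#  (t=0,i=8, bit1=1)
  nb .....: next=#  (t=1,i=0, bit0=1)
  bits 11101101000011010110000011001111 = 3977076943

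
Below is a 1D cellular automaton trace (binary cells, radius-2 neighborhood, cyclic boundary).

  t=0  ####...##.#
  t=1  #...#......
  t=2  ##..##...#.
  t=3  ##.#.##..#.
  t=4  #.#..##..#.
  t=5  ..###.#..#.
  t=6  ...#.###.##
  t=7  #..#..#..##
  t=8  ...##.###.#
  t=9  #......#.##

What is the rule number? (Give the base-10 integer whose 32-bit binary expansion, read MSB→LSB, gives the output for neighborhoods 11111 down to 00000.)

  ##### -> .   bit 31 = 0  t=0,i=1
  ####. -> .   bit 30 = 0  t=0,i=2
  ###.# -> .   bit 29 = 0  t=5,i=4
  ###.. -> .   bit 28 = 0  t=0,i=3
  ##.## -> .   bit 27 = 0  t=0,i=9
  ##.#. -> #   bit 26 = 1  t=3,i=2
  ##..# -> .   bit 25 = 0  t=2,i=2
  ##... -> #   bit 24 = 1  t=0,i=4
  #.### -> .   bit 23 = 0  t=0,i=10
  #.##. -> #   bit 22 = 1  t=2,i=0
  #.#.# -> .   bit 21 = 0  t=3,i=3
  #.#.. -> #   bit 20 = 1  t=4,i=2
  #..## -> #   bit 19 = 1  t=2,i=3
  #..#. -> .   bit 18 = 0  t=3,i=8
  #...# -> .   bit 17 = 0  t=0,i=5
  #.... -> .   bit 16 = 0  t=1,i=6
  .#### -> #   bit 15 = 1  t=0,i=0
  .###. -> #   bit 14 = 1  t=5,i=3
  .##.# -> .   bit 13 = 0  t=0,i=8
  .##.. -> #   bit 12 = 1  t=2,i=1
  .#.## -> .   bit 11 = 0  t=2,i=10
  .#.#. -> .   bit 10 = 0  t=4,i=1
  .#..# -> #   bit 9 = 1  t=4,i=3
  .#... -> #   bit 8 = 1  t=1,i=1
  ..### -> .   bit 7 = 0  t=5,i=2
  ..##. -> .   bit 6 = 0  t=0,i=7
  ..#.# -> #   bit 5 = 1  t=2,i=9
  ..#.. -> #   bit 4 = 1  t=1,i=0
  ...## -> .   bit 3 = 0  t=0,i=6
  ...#. -> .   bit 2 = 0  t=1,i=3
  ....# -> #   bit 1 = 1  t=1,i=9
  ..... -> .   bit 0 = 0  t=1,i=7
  bits 00000101010110001101001100110010 = 89707314

89707314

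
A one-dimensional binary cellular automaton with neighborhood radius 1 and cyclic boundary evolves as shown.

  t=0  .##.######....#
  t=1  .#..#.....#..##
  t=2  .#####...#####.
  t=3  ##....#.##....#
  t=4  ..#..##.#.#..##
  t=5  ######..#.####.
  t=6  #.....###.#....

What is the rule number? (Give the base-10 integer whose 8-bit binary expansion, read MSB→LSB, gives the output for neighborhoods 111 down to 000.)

30

  ### -> .   bit 7 = 0  t=0,i=5
  ##. -> .   bit 6 = 0  t=0,i=2
  #.# -> .   bit 5 = 0  t=0,i=0
  #.. -> #   bit 4 = 1  t=0,i=10
  .## -> #   bit 3 = 1  t=0,i=1
  .#. -> #   bit 2 = 1  t=0,i=14
  ..# -> #   bit 1 = 1  t=0,i=13
  ... -> .   bit 0 = 0  t=0,i=11
  bits 00011110 = 30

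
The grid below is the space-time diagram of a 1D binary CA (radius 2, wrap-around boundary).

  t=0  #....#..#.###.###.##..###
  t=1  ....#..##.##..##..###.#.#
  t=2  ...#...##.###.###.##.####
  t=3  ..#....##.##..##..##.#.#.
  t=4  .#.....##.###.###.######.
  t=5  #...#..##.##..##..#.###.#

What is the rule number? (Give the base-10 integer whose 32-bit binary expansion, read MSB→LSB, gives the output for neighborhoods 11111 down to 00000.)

  nb #####: next=#  (t=4,i=20, bit31=1)
  nb ####.: next=#  (t=0,i=24, bit30=1)
  nb ###.#: next=.  (t=0,i=12, bit29=0)
  nb ###..: next=.  (t=0,i=0, bit28=0)
  nb ##.##: next=.  (t=0,i=13, bit27=0)
  nb ##.#.: next=#  (t=1,i=21, bit26=1)
  nb ##..#: next=#  (t=0,i=20, bit25=1)
  nb ##...: next=.  (t=0,i=1, bit24=0)
  nb #.###: next=#  (t=0,i=10, bit23=1)
  nb #.##.: next=#  (t=0,i=18, bit22=1)
  nb #.#.#: next=#  (t=1,i=22, bit21=1)
  nb #.#..: next=#  (t=1,i=24, bit20=1)
  nb #..##: next=.  (t=0,i=21, bit19=0)
  nb #..#.: next=#  (t=0,i=7, bit18=1)
  nb #...#: next=.  (t=2,i=1, bit17=0)
  nb #....: next=.  (t=0,i=2, bit16=0)
  nb .####: next=.  (t=0,i=23, bit15=0)
  nb .###.: next=#  (t=0,i=11, bit14=1)
  nb .##.#: next=#  (t=1,i=8, bit13=1)
  nb .##..: next=#  (t=0,i=19, bit12=1)
  nb .#.##: next=.  (t=0,i=9, bit11=0)
  nb .#.#.: next=#  (t=1,i=23, bit10=1)
  nb .#..#: next=.  (t=0,i=6, bit9=0)
  nb .#...: next=.  (t=1,i=0, bit8=0)
  nb ..###: next=#  (t=0,i=22, bit7=1)
  nb ..##.: next=#  (t=1,i=7, bit6=1)
  nb ..#.#: next=#  (t=0,i=8, bit5=1)
  nb ..#..: next=.  (t=0,i=5, bit4=0)
  nb ...##: next=.  (t=2,i=6, bit3=0)
  nb ...#.: next=#  (t=0,i=4, bit2=1)
  nb ....#: next=.  (t=0,i=3, bit1=0)
  nb .....: next=#  (t=4,i=4, bit0=1)
  bits 11000110111101000111010011100101 = 3337909477

3337909477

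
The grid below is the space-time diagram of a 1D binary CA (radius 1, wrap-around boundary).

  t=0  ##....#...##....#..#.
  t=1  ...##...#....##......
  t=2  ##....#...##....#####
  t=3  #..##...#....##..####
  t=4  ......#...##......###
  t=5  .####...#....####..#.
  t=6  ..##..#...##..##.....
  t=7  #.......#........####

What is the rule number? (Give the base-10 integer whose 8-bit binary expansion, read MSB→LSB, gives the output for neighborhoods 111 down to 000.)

  [7] ### => #  t=2,i=0
  [6] ##. => .  t=0,i=1
  [5] #.# => .  t=0,i=20
  [4] #.. => .  t=0,i=2
  [3] .## => .  t=0,i=0
  [2] .#. => .  t=0,i=6
  [1] ..# => .  t=0,i=5
  [0] ... => #  t=0,i=3
  bits 10000001 = 129

129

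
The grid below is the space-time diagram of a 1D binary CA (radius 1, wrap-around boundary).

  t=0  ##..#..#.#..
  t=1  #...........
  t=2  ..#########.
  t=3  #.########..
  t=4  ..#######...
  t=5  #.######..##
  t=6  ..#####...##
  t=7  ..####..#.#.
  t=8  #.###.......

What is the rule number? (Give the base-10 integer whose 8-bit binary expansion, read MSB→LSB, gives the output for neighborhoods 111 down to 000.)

  nb ###: next=#  (t=2,i=3, bit7=1)
  nb ##.: next=.  (t=0,i=1, bit6=0)
  nb #.#: next=.  (t=0,i=8, bit5=0)
  nb #..: next=.  (t=0,i=2, bit4=0)
  nb .##: next=#  (t=0,i=0, bit3=1)
  nb .#.: next=.  (t=0,i=4, bit2=0)
  nb ..#: next=.  (t=0,i=3, bit1=0)
  nb ...: next=#  (t=1,i=2, bit0=1)
  bits 10001001 = 137

137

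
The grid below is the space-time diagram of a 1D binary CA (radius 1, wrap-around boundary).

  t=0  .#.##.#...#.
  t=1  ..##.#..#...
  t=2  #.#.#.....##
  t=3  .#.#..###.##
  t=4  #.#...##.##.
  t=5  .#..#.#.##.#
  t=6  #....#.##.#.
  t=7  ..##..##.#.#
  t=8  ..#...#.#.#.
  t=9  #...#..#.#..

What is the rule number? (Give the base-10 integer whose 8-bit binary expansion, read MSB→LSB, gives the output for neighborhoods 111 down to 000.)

169

  ### -> #   bit 7 = 1  t=2,i=11
  ##. -> .   bit 6 = 0  t=0,i=4
  #.# -> #   bit 5 = 1  t=0,i=2
  #.. -> .   bit 4 = 0  t=0,i=7
  .## -> #   bit 3 = 1  t=0,i=3
  .#. -> .   bit 2 = 0  t=0,i=1
  ..# -> .   bit 1 = 0  t=0,i=0
  ... -> #   bit 0 = 1  t=0,i=8
  bits 10101001 = 169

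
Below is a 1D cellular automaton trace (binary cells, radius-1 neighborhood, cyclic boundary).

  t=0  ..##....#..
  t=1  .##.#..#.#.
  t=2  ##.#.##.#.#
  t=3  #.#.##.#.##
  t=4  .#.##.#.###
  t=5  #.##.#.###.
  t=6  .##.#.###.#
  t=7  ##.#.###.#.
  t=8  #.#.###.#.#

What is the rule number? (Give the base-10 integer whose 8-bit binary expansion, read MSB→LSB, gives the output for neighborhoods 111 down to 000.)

186

  [7] ### => #  t=2,i=0
  [6] ##. => .  t=0,i=3
  [5] #.# => #  t=1,i=3
  [4] #.. => #  t=0,i=4
  [3] .## => #  t=0,i=2
  [2] .#. => .  t=0,i=8
  [1] ..# => #  t=0,i=1
  [0] ... => .  t=0,i=0
  bits 10111010 = 186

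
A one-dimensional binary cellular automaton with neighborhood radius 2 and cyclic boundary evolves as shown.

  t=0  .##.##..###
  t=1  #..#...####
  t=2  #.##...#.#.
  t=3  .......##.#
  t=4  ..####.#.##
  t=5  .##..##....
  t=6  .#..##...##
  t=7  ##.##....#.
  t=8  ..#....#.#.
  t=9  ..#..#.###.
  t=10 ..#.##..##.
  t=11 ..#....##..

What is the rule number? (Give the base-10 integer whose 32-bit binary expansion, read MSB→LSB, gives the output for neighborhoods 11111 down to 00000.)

3155969267

  nb #####: next=#  (t=1,i=9, bit31=1)
  nb ####.: next=.  (t=1,i=10, bit30=0)
  nb ###.#: next=#  (t=0,i=10, bit29=1)
  nb ###..: next=#  (t=1,i=0, bit28=1)
  nb ##.##: next=#  (t=0,i=0, bit27=1)
  nb ##.#.: next=#  (t=3,i=9, bit26=1)
  nb ##..#: next=.  (t=0,i=6, bit25=0)
  nb ##...: next=.  (t=2,i=4, bit24=0)
  nb #.###: next=.  (t=9,i=7, bit23=0)
  nb #.##.: next=.  (t=0,i=1, bit22=0)
  nb #.#.#: next=.  (t=2,i=0, bit21=0)
  nb #.#..: next=#  (t=3,i=10, bit20=1)
  nb #..##: next=#  (t=0,i=7, bit19=1)
  nb #..#.: next=#  (t=1,i=2, bit18=1)
  nb #...#: next=.  (t=1,i=5, bit17=0)
  nb #....: next=.  (t=3,i=1, bit16=0)
  nb .####: next=.  (t=1,i=8, bit15=0)
  nb .###.: next=#  (t=0,i=9, bit14=1)
  nb .##.#: next=.  (t=0,i=2, bit13=0)
  nb .##..: next=.  (t=0,i=5, bit12=0)
  nb .#.##: next=.  (t=2,i=1, bit11=0)
  nb .#.#.: next=#  (t=2,i=8, bit10=1)
  nb .#..#: next=.  (t=6,i=2, bit9=0)
  nb .#...: next=.  (t=1,i=4, bit8=0)
  nb ..###: next=#  (t=0,i=8, bit7=1)
  nb ..##.: next=#  (t=3,i=7, bit6=1)
  nb ..#.#: next=#  (t=2,i=7, bit5=1)
  nb ..#..: next=#  (t=1,i=3, bit4=1)
  nb ...##: next=.  (t=1,i=6, bit3=0)
  nb ...#.: next=.  (t=2,i=6, bit2=0)
  nb ....#: next=#  (t=3,i=5, bit1=1)
  nb .....: next=#  (t=3,i=2, bit0=1)
  bits 10111100000111000100010011110011 = 3155969267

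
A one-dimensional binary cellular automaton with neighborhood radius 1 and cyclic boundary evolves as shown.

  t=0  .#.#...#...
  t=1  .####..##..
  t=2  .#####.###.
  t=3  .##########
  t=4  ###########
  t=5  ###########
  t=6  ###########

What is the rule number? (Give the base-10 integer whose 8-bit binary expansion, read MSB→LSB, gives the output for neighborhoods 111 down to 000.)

252

  ###|#  b7=1 t=1,i=2
  ##.|#  b6=1 t=1,i=4
  #.#|#  b5=1 t=0,i=2
  #..|#  b4=1 t=0,i=4
  .##|#  b3=1 t=1,i=1
  .#.|#  b2=1 t=0,i=1
  ..#|.  b1=0 t=0,i=0
  ...|.  b0=0 t=0,i=5
  bits 11111100 = 252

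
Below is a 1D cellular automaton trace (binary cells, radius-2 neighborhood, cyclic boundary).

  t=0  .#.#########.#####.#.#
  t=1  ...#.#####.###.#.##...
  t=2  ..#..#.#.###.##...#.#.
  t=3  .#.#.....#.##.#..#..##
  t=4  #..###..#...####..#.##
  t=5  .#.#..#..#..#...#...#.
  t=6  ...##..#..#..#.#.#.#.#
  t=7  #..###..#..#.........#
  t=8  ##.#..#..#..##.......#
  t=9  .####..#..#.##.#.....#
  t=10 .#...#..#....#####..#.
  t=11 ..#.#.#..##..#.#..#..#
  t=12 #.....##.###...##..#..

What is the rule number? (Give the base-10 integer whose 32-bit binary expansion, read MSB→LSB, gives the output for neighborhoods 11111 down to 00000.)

  #####|#  b31=1 t=0,i=5
  ####.|.  b30=0 t=0,i=10
  ###.#|#  b29=1 t=0,i=11
  ###..|.  b28=0 t=4,i=0
  ##.##|#  b27=1 t=0,i=12
  ##.#.|#  b26=1 t=0,i=18
  ##..#|#  b25=1 t=4,i=1
  ##...|.  b24=0 t=1,i=19
  #.###|#  b23=1 t=0,i=3
  #.##.|.  b22=0 t=1,i=17
  #.#.#|.  b21=0 t=0,i=1
  #.#..|#  b20=1 t=2,i=20
  #..##|.  b19=0 t=3,i=19
  #..#.|.  b18=0 t=2,i=4
  #...#|.  b17=0 t=2,i=0
  #....|#  b16=1 t=1,i=20
  .####|.  b15=0 t=0,i=4
  .###.|.  b14=0 t=1,i=12
  .##.#|#  b13=1 t=3,i=12
  .##..|#  b12=1 t=1,i=18
  .#.##|.  b11=0 t=0,i=2
  .#.#.|.  b10=0 t=0,i=0
  .#..#|#  b9=1 t=2,i=3
  .#...|#  b8=1 t=2,i=21
  ..###|#  b7=1 t=4,i=3
  ..##.|#  b6=1 t=3,i=20
  ..#.#|.  b5=0 t=1,i=3
  ..#..|.  b4=0 t=2,i=2
  ...##|.  b3=0 t=4,i=11
  ...#.|#  b2=1 t=1,i=2
  ....#|.  b1=0 t=1,i=1
  .....|.  b0=0 t=1,i=0
  bits 10101110100100010011001111000100 = 2928751556

2928751556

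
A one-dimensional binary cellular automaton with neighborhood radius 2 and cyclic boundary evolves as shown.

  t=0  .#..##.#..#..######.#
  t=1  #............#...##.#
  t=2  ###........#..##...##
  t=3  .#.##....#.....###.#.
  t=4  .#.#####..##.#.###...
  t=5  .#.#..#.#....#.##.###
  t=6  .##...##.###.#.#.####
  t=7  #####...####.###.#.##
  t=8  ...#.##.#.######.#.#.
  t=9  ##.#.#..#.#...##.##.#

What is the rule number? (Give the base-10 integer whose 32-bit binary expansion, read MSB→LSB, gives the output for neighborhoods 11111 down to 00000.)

1810060706

  [31] ##### => .  t=0,i=15
  [30] ####. => #  t=0,i=17
  [29] ###.# => #  t=0,i=18
  [28] ###.. => .  t=2,i=2
  [27] ##.## => #  t=1,i=19
  [26] ##.#. => .  t=0,i=6
  [25] ##..# => #  t=4,i=8
  [24] ##... => #  t=1,i=1
  [23] #.### => #  t=4,i=3
  [22] #.##. => #  t=1,i=20
  [21] #.#.# => #  t=0,i=20
  [20] #.#.. => .  t=0,i=1
  [19] #..## => .  t=0,i=3
  [18] #..#. => .  t=0,i=9
  [17] #...# => #  t=1,i=15
  [16] #.... => #  t=1,i=2
  [15] .#### => .  t=0,i=14
  [14] .###. => #  t=3,i=16
  [13] .##.# => .  t=0,i=5
  [12] .##.. => #  t=1,i=0
  [11] .#.## => .  t=3,i=2
  [10] .#.#. => #  t=0,i=0
  [9] .#..# => .  t=0,i=2
  [8] .#... => #  t=1,i=14
  [7] ..### => #  t=0,i=13
  [6] ..##. => .  t=0,i=4
  [5] ..#.# => #  t=3,i=1
  [4] ..#.. => .  t=0,i=10
  [3] ...## => .  t=1,i=16
  [2] ...#. => .  t=1,i=12
  [1] ....# => #  t=1,i=11
  [0] ..... => .  t=1,i=3
  bits 01101011111000110101010110100010 = 1810060706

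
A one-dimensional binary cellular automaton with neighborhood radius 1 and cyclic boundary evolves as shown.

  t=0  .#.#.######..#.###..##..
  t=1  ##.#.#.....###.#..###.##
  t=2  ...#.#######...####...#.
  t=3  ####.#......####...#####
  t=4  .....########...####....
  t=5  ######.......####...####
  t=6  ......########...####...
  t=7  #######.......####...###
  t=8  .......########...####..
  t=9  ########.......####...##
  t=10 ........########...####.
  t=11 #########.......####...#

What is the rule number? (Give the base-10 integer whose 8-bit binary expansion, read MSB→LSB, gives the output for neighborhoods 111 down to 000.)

  [7] ### => .  t=0,i=6
  [6] ##. => .  t=0,i=10
  [5] #.# => .  t=0,i=2
  [4] #.. => #  t=0,i=11
  [3] .## => #  t=0,i=5
  [2] .#. => #  t=0,i=1
  [1] ..# => #  t=0,i=0
  [0] ... => #  t=0,i=23
  bits 00011111 = 31

31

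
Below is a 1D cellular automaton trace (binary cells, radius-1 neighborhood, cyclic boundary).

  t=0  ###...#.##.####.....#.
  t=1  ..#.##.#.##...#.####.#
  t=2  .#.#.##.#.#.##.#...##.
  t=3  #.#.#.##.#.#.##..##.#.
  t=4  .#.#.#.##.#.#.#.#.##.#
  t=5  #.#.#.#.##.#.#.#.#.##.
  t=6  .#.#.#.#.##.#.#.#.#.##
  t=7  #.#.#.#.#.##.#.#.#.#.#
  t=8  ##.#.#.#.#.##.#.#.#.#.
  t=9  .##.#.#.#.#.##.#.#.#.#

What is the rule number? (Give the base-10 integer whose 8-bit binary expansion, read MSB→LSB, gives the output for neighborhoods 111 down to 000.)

99

  nb ###: next=.  (t=0,i=1, bit7=0)
  nb ##.: next=#  (t=0,i=2, bit6=1)
  nb #.#: next=#  (t=0,i=7, bit5=1)
  nb #..: next=.  (t=0,i=3, bit4=0)
  nb .##: next=.  (t=0,i=0, bit3=0)
  nb .#.: next=.  (t=0,i=6, bit2=0)
  nb ..#: next=#  (t=0,i=5, bit1=1)
  nb ...: next=#  (t=0,i=4, bit0=1)
  bits 01100011 = 99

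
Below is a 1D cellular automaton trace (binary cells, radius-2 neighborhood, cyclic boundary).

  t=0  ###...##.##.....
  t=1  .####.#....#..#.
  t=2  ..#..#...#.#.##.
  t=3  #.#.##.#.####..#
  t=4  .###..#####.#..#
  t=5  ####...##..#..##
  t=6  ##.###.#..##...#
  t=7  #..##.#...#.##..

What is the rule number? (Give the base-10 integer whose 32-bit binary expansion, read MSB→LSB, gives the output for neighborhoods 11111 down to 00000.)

  [31] ##### => #  t=4,i=8
  [30] ####. => .  t=1,i=3
  [29] ###.# => .  t=1,i=4
  [28] ###.. => #  t=0,i=2
  [27] ##.## => .  t=0,i=8
  [26] ##.#. => #  t=1,i=5
  [25] ##..# => .  t=3,i=13
  [24] ##... => #  t=0,i=3
  [23] #.### => #  t=3,i=9
  [22] #.##. => .  t=0,i=9
  [21] #.#.# => #  t=2,i=11
  [20] #.#.. => .  t=1,i=6
  [19] #..## => .  t=1,i=0
  [18] #..#. => #  t=1,i=13
  [17] #...# => #  t=0,i=4
  [16] #.... => .  t=0,i=12
  [15] .#### => #  t=1,i=2
  [14] .###. => #  t=0,i=1
  [13] .##.# => .  t=0,i=7
  [12] .##.. => .  t=0,i=10
  [11] .#.## => #  t=2,i=12
  [10] .#.#. => #  t=2,i=10
  [9] .#..# => .  t=1,i=12
  [8] .#... => .  t=1,i=7
  [7] ..### => .  t=0,i=0
  [6] ..##. => #  t=0,i=6
  [5] ..#.# => #  t=2,i=9
  [4] ..#.. => #  t=1,i=11
  [3] ...## => .  t=0,i=5
  [2] ...#. => .  t=1,i=10
  [1] ....# => #  t=0,i=14
  [0] ..... => .  t=0,i=13
  bits 10010101101001101100110001110010 = 2510736498

2510736498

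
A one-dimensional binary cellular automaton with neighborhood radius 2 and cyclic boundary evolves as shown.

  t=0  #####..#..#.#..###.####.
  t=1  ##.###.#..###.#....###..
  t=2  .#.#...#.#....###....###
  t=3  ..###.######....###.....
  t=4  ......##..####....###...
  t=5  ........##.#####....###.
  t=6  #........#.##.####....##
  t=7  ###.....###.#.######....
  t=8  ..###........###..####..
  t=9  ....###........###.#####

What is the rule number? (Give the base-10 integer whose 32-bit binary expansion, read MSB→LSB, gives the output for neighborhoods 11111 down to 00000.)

1402580276

  ##### -> .   bit 31 = 0  t=0,i=2
  ####. -> #   bit 30 = 1  t=0,i=3
  ###.# -> .   bit 29 = 0  t=0,i=17
  ###.. -> #   bit 28 = 1  t=0,i=4
  ##.## -> .   bit 27 = 0  t=0,i=18
  ##.#. -> .   bit 26 = 0  t=1,i=6
  ##..# -> #   bit 25 = 1  t=0,i=5
  ##... -> #   bit 24 = 1  t=2,i=17
  #.### -> #   bit 23 = 1  t=0,i=0
  #.##. -> .   bit 22 = 0  t=6,i=11
  #.#.# -> .   bit 21 = 0  t=2,i=1
  #.#.. -> #   bit 20 = 1  t=0,i=12
  #..## -> #   bit 19 = 1  t=0,i=14
  #..#. -> .   bit 18 = 0  t=0,i=6
  #...# -> .   bit 17 = 0  t=2,i=5
  #.... -> #   bit 16 = 1  t=1,i=16
  .#### -> #   bit 15 = 1  t=0,i=1
  .###. -> .   bit 14 = 0  t=0,i=16
  .##.# -> #   bit 13 = 1  t=1,i=1
  .##.. -> .   bit 12 = 0  t=4,i=7
  .#.## -> #   bit 11 = 1  t=6,i=10
  .#.#. -> #   bit 10 = 1  t=0,i=11
  .#..# -> .   bit 9 = 0  t=0,i=8
  .#... -> #   bit 8 = 1  t=1,i=15
  ..### -> .   bit 7 = 0  t=0,i=15
  ..##. -> .   bit 6 = 0  t=1,i=0
  ..#.# -> #   bit 5 = 1  t=0,i=10
  ..#.. -> #   bit 4 = 1  t=0,i=7
  ...## -> .   bit 3 = 0  t=1,i=18
  ...#. -> #   bit 2 = 1  t=2,i=6
  ....# -> .   bit 1 = 0  t=1,i=17
  ..... -> .   bit 0 = 0  t=3,i=21
  bits 01010011100110011010110100110100 = 1402580276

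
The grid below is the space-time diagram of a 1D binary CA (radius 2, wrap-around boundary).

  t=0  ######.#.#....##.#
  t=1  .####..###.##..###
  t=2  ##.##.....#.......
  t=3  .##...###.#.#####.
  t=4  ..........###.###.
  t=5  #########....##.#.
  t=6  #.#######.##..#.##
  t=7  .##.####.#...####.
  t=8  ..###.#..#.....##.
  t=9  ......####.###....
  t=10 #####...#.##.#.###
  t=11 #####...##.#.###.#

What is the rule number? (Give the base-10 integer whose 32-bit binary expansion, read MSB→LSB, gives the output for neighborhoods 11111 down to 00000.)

3635752499

  nb #####: next=#  (t=0,i=1, bit31=1)
  nb ####.: next=#  (t=0,i=4, bit30=1)
  nb ###.#: next=.  (t=0,i=5, bit29=0)
  nb ###..: next=#  (t=1,i=4, bit28=1)
  nb ##.##: next=#  (t=0,i=16, bit27=1)
  nb ##.#.: next=.  (t=0,i=6, bit26=0)
  nb ##..#: next=.  (t=1,i=5, bit25=0)
  nb ##...: next=.  (t=2,i=5, bit24=0)
  nb #.###: next=#  (t=0,i=17, bit23=1)
  nb #.##.: next=.  (t=1,i=11, bit22=0)
  nb #.#.#: next=#  (t=0,i=7, bit21=1)
  nb #.#..: next=#  (t=0,i=9, bit20=1)
  nb #..##: next=.  (t=1,i=6, bit19=0)
  nb #..#.: next=#  (t=6,i=13, bit18=1)
  nb #...#: next=.  (t=3,i=4, bit17=0)
  nb #....: next=#  (t=0,i=11, bit16=1)
  nb .####: next=.  (t=0,i=0, bit15=0)
  nb .###.: next=.  (t=1,i=8, bit14=0)
  nb .##.#: next=#  (t=0,i=15, bit13=1)
  nb .##..: next=.  (t=1,i=12, bit12=0)
  nb .#.##: next=#  (t=3,i=11, bit11=1)
  nb .#.#.: next=#  (t=0,i=8, bit10=1)
  nb .#..#: next=#  (t=8,i=7, bit9=1)
  nb .#...: next=.  (t=0,i=10, bit8=0)
  nb ..###: next=.  (t=1,i=7, bit7=0)
  nb ..##.: next=.  (t=0,i=14, bit6=0)
  nb ..#.#: next=#  (t=6,i=14, bit5=1)
  nb ..#..: next=#  (t=2,i=10, bit4=1)
  nb ...##: next=.  (t=0,i=13, bit3=0)
  nb ...#.: next=.  (t=2,i=9, bit2=0)
  nb ....#: next=#  (t=0,i=12, bit1=1)
  nb .....: next=#  (t=2,i=7, bit0=1)
  bits 11011000101101010010111000110011 = 3635752499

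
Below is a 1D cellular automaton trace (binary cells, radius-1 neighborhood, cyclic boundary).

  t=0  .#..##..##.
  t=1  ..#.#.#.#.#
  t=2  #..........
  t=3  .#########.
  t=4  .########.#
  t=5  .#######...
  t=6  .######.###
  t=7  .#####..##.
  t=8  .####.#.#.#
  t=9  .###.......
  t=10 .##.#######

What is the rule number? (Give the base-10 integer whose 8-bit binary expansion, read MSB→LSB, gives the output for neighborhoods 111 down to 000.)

  nb ###: next=#  (t=3,i=2, bit7=1)
  nb ##.: next=.  (t=0,i=5, bit6=0)
  nb #.#: next=.  (t=1,i=3, bit5=0)
  nb #..: next=#  (t=0,i=2, bit4=1)
  nb .##: next=#  (t=0,i=4, bit3=1)
  nb .#.: next=.  (t=0,i=1, bit2=0)
  nb ..#: next=.  (t=0,i=0, bit1=0)
  nb ...: next=#  (t=2,i=2, bit0=1)
  bits 10011001 = 153

153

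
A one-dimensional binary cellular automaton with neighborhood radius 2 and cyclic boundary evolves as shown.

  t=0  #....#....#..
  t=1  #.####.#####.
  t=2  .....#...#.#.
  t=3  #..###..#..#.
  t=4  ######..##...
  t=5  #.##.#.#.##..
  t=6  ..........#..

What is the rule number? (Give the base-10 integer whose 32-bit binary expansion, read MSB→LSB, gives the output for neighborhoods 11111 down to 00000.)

  ##### -> #   bit 31 = 1  t=1,i=9
  ####. -> .   bit 30 = 0  t=1,i=4
  ###.# -> #   bit 29 = 1  t=1,i=5
  ###.. -> #   bit 28 = 1  t=3,i=5
  ##.## -> .   bit 27 = 0  t=1,i=6
  ##.#. -> .   bit 26 = 0  t=1,i=12
  ##..# -> .   bit 25 = 0  t=3,i=6
  ##... -> #   bit 24 = 1  t=4,i=10
  #.### -> .   bit 23 = 0  t=1,i=2
  #.##. -> .   bit 22 = 0  t=5,i=2
  #.#.# -> .   bit 21 = 0  t=1,i=0
  #.#.. -> #   bit 20 = 1  t=2,i=11
  #..## -> #   bit 19 = 1  t=3,i=2
  #..#. -> .   bit 18 = 0  t=0,i=12
  #...# -> .   bit 17 = 0  t=2,i=7
  #.... -> #   bit 16 = 1  t=0,i=2
  .#### -> .   bit 15 = 0  t=1,i=3
  .###. -> #   bit 14 = 1  t=3,i=4
  .##.# -> .   bit 13 = 0  t=5,i=3
  .##.. -> #   bit 12 = 1  t=4,i=9
  .#.## -> .   bit 11 = 0  t=1,i=1
  .#.#. -> .   bit 10 = 0  t=2,i=10
  .#..# -> #   bit 9 = 1  t=0,i=11
  .#... -> .   bit 8 = 0  t=0,i=1
  ..### -> #   bit 7 = 1  t=3,i=3
  ..##. -> .   bit 6 = 0  t=4,i=8
  ..#.# -> .   bit 5 = 0  t=2,i=9
  ..#.. -> #   bit 4 = 1  t=0,i=0
  ...## -> .   bit 3 = 0  t=4,i=12
  ...#. -> #   bit 2 = 1  t=0,i=4
  ....# -> #   bit 1 = 1  t=0,i=3
  ..... -> .   bit 0 = 0  t=2,i=1
  bits 10110001000110010101001010010110 = 2971226774

2971226774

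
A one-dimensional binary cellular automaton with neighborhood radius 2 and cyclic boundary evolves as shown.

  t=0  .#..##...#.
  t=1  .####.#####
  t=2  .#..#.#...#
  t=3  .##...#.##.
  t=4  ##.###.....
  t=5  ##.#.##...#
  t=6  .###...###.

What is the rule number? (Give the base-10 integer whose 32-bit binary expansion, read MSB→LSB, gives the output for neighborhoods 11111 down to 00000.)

  [31] ##### => .  t=1,i=8
  [30] ####. => .  t=1,i=3
  [29] ###.# => #  t=1,i=4
  [28] ###.. => #  t=4,i=5
  [27] ##.## => .  t=1,i=0
  [26] ##.#. => #  t=5,i=2
  [25] ##..# => .  t=3,i=10
  [24] ##... => #  t=0,i=6
  [23] #.### => #  t=1,i=1
  [22] #.##. => .  t=3,i=8
  [21] #.#.# => #  t=5,i=3
  [20] #.#.. => #  t=2,i=1
  [19] #..## => #  t=0,i=3
  [18] #..#. => .  t=0,i=0
  [17] #...# => #  t=0,i=7
  [16] #.... => .  t=4,i=7
  [15] .#### => .  t=1,i=2
  [14] .###. => .  t=4,i=4
  [13] .##.# => #  t=4,i=1
  [12] .##.. => .  t=0,i=5
  [11] .#.## => .  t=3,i=7
  [10] .#.#. => .  t=2,i=0
  [9] .#..# => #  t=0,i=2
  [8] .#... => .  t=2,i=7
  [7] ..### => .  t=5,i=10
  [6] ..##. => #  t=0,i=4
  [5] ..#.# => .  t=2,i=4
  [4] ..#.. => #  t=0,i=1
  [3] ...## => #  t=4,i=10
  [2] ...#. => #  t=0,i=8
  [1] ....# => .  t=4,i=9
  [0] ..... => .  t=4,i=8
  bits 00110101101110100010001001011100 = 901390940

901390940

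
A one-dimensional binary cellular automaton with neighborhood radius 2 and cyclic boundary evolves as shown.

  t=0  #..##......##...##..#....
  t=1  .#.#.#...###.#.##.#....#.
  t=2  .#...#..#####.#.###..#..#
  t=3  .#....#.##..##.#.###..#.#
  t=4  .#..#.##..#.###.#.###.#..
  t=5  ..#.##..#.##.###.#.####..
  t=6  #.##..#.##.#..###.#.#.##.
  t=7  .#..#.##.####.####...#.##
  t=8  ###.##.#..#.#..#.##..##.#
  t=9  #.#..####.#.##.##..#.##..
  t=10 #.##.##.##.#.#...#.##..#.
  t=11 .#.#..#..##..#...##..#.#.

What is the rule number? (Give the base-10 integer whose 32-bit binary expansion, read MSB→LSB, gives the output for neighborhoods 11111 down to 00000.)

  #####|.  b31=0 t=2,i=10
  ####.|.  b30=0 t=2,i=11
  ###.#|#  b29=1 t=1,i=11
  ###..|#  b28=1 t=2,i=18
  ##.##|.  b27=0 t=5,i=12
  ##.#.|#  b26=1 t=1,i=12
  ##..#|#  b25=1 t=0,i=18
  ##...|#  b24=1 t=0,i=5
  #.###|.  b23=0 t=2,i=16
  #.##.|.  b22=0 t=1,i=15
  #.#.#|.  b21=0 t=1,i=3
  #.#..|#  b20=1 t=1,i=5
  #..##|.  b19=0 t=0,i=2
  #..#.|.  b18=0 t=0,i=19
  #...#|.  b17=0 t=0,i=14
  #....|.  b16=0 t=0,i=6
  .####|#  b15=1 t=2,i=9
  .###.|#  b14=1 t=1,i=10
  .##.#|#  b13=1 t=1,i=16
  .##..|.  b12=0 t=0,i=4
  .#.##|#  b11=1 t=1,i=14
  .#.#.|.  b10=0 t=1,i=2
  .#..#|#  b9=1 t=0,i=1
  .#...|.  b8=0 t=0,i=21
  ..###|#  b7=1 t=1,i=9
  ..##.|#  b6=1 t=0,i=3
  ..#.#|#  b5=1 t=1,i=1
  ..#..|.  b4=0 t=0,i=0
  ...##|#  b3=1 t=0,i=10
  ...#.|.  b2=0 t=0,i=24
  ....#|#  b1=1 t=0,i=9
  .....|.  b0=0 t=0,i=7
  bits 00110111000100001110101011101010 = 923855594

923855594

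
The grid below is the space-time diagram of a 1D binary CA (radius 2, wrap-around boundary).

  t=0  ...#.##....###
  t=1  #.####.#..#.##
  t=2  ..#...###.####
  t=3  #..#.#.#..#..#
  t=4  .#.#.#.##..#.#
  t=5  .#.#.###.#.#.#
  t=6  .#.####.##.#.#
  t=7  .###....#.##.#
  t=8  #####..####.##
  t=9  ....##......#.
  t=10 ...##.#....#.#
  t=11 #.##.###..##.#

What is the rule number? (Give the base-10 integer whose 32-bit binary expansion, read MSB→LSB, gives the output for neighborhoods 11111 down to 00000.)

  #####|.  b31=0 t=8,i=0
  ####.|.  b30=0 t=1,i=4
  ###.#|.  b29=0 t=1,i=0
  ###..|#  b28=1 t=0,i=13
  ##.##|.  b27=0 t=1,i=1
  ##.#.|#  b26=1 t=1,i=6
  ##..#|#  b25=1 t=2,i=0
  ##...|#  b24=1 t=0,i=0
  #.###|#  b23=1 t=1,i=2
  #.##.|#  b22=1 t=0,i=5
  #.#.#|#  b21=1 t=3,i=5
  #.#..|#  b20=1 t=1,i=7
  #..##|.  b19=0 t=3,i=12
  #..#.|.  b18=0 t=1,i=9
  #...#|.  b17=0 t=0,i=1
  #....|.  b16=0 t=0,i=8
  .####|.  b15=0 t=1,i=3
  .###.|#  b14=1 t=0,i=12
  .##.#|.  b13=0 t=6,i=9
  .##..|.  b12=0 t=0,i=6
  .#.##|#  b11=1 t=0,i=4
  .#.#.|.  b10=0 t=3,i=4
  .#..#|#  b9=1 t=1,i=8
  .#...|#  b8=1 t=2,i=3
  ..###|.  b7=0 t=0,i=11
  ..##.|#  b6=1 t=3,i=13
  ..#.#|#  b5=1 t=0,i=3
  ..#..|.  b4=0 t=2,i=2
  ...##|#  b3=1 t=0,i=10
  ...#.|#  b2=1 t=0,i=2
  ....#|.  b1=0 t=0,i=9
  .....|.  b0=0 t=9,i=1
  bits 00010111111100000100101101101100 = 401623916

401623916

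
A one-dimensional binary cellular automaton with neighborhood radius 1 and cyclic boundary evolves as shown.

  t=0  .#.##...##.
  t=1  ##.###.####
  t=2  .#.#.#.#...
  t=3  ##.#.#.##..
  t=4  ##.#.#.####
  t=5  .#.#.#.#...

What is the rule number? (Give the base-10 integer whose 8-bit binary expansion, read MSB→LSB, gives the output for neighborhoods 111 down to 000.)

  ###|.  b7=0 t=1,i=0
  ##.|#  b6=1 t=0,i=4
  #.#|.  b5=0 t=0,i=2
  #..|#  b4=1 t=0,i=5
  .##|#  b3=1 t=0,i=3
  .#.|#  b2=1 t=0,i=1
  ..#|#  b1=1 t=0,i=0
  ...|.  b0=0 t=0,i=6
  bits 01011110 = 94

94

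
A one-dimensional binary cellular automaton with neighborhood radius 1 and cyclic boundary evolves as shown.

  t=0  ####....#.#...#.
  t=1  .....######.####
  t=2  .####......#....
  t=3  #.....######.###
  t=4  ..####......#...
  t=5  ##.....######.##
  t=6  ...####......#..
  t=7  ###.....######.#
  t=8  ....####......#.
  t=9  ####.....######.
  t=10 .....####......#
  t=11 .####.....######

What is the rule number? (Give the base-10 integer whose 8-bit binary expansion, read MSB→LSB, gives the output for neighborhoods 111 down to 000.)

  [7] ### => .  t=0,i=1
  [6] ##. => .  t=0,i=3
  [5] #.# => #  t=0,i=9
  [4] #.. => .  t=0,i=4
  [3] .## => .  t=0,i=0
  [2] .#. => #  t=0,i=8
  [1] ..# => #  t=0,i=7
  [0] ... => #  t=0,i=5
  bits 00100111 = 39

39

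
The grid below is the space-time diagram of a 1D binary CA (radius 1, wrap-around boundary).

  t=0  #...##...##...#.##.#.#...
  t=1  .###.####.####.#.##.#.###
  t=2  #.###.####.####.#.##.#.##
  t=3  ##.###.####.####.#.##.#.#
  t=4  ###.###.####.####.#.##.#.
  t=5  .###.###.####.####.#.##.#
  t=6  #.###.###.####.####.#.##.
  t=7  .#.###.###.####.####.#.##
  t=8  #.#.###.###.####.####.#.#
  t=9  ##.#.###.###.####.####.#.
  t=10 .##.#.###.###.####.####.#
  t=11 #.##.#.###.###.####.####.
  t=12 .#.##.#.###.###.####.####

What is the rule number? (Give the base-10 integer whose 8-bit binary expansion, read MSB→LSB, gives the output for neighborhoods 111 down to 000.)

  ### -> #   bit 7 = 1  t=1,i=2
  ##. -> #   bit 6 = 1  t=0,i=5
  #.# -> #   bit 5 = 1  t=0,i=15
  #.. -> #   bit 4 = 1  t=0,i=1
  .## -> .   bit 3 = 0  t=0,i=4
  .#. -> .   bit 2 = 0  t=0,i=0
  ..# -> #   bit 1 = 1  t=0,i=3
  ... -> #   bit 0 = 1  t=0,i=2
  bits 11110011 = 243

243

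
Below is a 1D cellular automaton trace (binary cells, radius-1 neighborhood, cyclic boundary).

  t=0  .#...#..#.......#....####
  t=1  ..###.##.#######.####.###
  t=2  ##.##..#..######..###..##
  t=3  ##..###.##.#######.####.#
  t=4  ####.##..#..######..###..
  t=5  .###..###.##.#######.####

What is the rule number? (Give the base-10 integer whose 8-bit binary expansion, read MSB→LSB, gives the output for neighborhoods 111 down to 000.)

  ###|#  b7=1 t=0,i=22
  ##.|#  b6=1 t=0,i=24
  #.#|.  b5=0 t=0,i=0
  #..|#  b4=1 t=0,i=2
  .##|.  b3=0 t=0,i=21
  .#.|.  b2=0 t=0,i=1
  ..#|#  b1=1 t=0,i=4
  ...|#  b0=1 t=0,i=3
  bits 11010011 = 211

211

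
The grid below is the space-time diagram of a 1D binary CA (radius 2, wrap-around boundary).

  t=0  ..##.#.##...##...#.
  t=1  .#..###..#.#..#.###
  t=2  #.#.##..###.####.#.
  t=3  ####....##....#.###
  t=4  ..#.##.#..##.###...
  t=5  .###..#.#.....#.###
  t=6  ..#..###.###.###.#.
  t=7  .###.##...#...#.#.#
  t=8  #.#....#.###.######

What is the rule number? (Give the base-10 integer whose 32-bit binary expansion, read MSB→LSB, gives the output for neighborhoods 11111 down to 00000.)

  ##### -> .   bit 31 = 0  t=3,i=0
  ####. -> #   bit 30 = 1  t=2,i=14
  ###.# -> .   bit 29 = 0  t=1,i=18
  ###.. -> .   bit 28 = 0  t=1,i=6
  ##.## -> .   bit 27 = 0  t=2,i=11
  ##.#. -> #   bit 26 = 1  t=0,i=4
  ##..# -> .   bit 25 = 0  t=1,i=7
  ##... -> #   bit 24 = 1  t=0,i=9
  #.### -> .   bit 23 = 0  t=1,i=16
  #.##. -> .   bit 22 = 0  t=0,i=7
  #.#.# -> #   bit 21 = 1  t=0,i=5
  #.#.. -> .   bit 20 = 0  t=1,i=1
  #..## -> .   bit 19 = 0  t=1,i=3
  #..#. -> #   bit 18 = 1  t=1,i=8
  #...# -> .   bit 17 = 0  t=0,i=0
  #.... -> #   bit 16 = 1  t=3,i=5
  .#### -> .   bit 15 = 0  t=2,i=13
  .###. -> #   bit 14 = 1  t=1,i=5
  .##.# -> .   bit 13 = 0  t=0,i=3
  .##.. -> .   bit 12 = 0  t=0,i=8
  .#.## -> #   bit 11 = 1  t=0,i=6
  .#.#. -> #   bit 10 = 1  t=1,i=10
  .#..# -> #   bit 9 = 1  t=1,i=2
  .#... -> #   bit 8 = 1  t=0,i=18
  ..### -> #   bit 7 = 1  t=1,i=4
  ..##. -> .   bit 6 = 0  t=0,i=2
  ..#.# -> #   bit 5 = 1  t=1,i=9
  ..#.. -> #   bit 4 = 1  t=0,i=17
  ...## -> #   bit 3 = 1  t=0,i=1
  ...#. -> #   bit 2 = 1  t=0,i=16
  ....# -> .   bit 1 = 0  t=3,i=6
  ..... -> #   bit 0 = 1  t=4,i=18
  bits 01000101001001010100111110111101 = 1160073149

1160073149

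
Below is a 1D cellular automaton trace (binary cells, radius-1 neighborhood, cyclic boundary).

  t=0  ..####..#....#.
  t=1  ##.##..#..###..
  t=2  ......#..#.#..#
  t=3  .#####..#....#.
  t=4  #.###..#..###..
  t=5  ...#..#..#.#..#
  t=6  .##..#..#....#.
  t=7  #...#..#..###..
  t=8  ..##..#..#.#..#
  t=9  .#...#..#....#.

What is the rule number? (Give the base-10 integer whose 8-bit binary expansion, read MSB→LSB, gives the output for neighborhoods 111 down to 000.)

131

  ### -> #   bit 7 = 1  t=0,i=3
  ##. -> .   bit 6 = 0  t=0,i=5
  #.# -> .   bit 5 = 0  t=1,i=2
  #.. -> .   bit 4 = 0  t=0,i=6
  .## -> .   bit 3 = 0  t=0,i=2
  .#. -> .   bit 2 = 0  t=0,i=8
  ..# -> #   bit 1 = 1  t=0,i=1
  ... -> #   bit 0 = 1  t=0,i=0
  bits 10000011 = 131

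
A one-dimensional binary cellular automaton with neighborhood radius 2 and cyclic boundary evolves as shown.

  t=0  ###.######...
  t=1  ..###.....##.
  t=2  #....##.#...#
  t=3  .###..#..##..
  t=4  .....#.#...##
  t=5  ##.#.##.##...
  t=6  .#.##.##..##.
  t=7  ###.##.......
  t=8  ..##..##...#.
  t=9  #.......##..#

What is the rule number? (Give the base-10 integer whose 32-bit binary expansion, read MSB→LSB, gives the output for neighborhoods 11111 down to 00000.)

  ##### -> .   bit 31 = 0  t=0,i=6
  ####. -> .   bit 30 = 0  t=0,i=8
  ###.# -> #   bit 29 = 1  t=0,i=2
  ###.. -> .   bit 28 = 0  t=0,i=9
  ##.## -> #   bit 27 = 1  t=0,i=3
  ##.#. -> .   bit 26 = 0  t=2,i=7
  ##..# -> .   bit 25 = 0  t=3,i=4
  ##... -> #   bit 24 = 1  t=0,i=10
  #.### -> #   bit 23 = 1  t=0,i=4
  #.##. -> .   bit 22 = 0  t=5,i=5
  #.#.# -> #   bit 21 = 1  t=5,i=3
  #.#.. -> .   bit 20 = 0  t=2,i=8
  #..## -> .   bit 19 = 0  t=3,i=8
  #..#. -> #   bit 18 = 1  t=3,i=5
  #...# -> #   bit 17 = 1  t=0,i=11
  #.... -> #   bit 16 = 1  t=1,i=6
  .#### -> .   bit 15 = 0  t=0,i=5
  .###. -> .   bit 14 = 0  t=0,i=1
  .##.# -> #   bit 13 = 1  t=2,i=6
  .##.. -> .   bit 12 = 0  t=1,i=11
  .#.## -> #   bit 11 = 1  t=5,i=4
  .#.#. -> #   bit 10 = 1  t=4,i=6
  .#..# -> #   bit 9 = 1  t=3,i=7
  .#... -> #   bit 8 = 1  t=2,i=9
  ..### -> .   bit 7 = 0  t=0,i=0
  ..##. -> .   bit 6 = 0  t=1,i=10
  ..#.# -> #   bit 5 = 1  t=4,i=5
  ..#.. -> .   bit 4 = 0  t=3,i=6
  ...## -> .   bit 3 = 0  t=0,i=12
  ...#. -> .   bit 2 = 0  t=4,i=4
  ....# -> #   bit 1 = 1  t=1,i=8
  ..... -> .   bit 0 = 0  t=1,i=7
  bits 00101001101001110010111100100010 = 698822434

698822434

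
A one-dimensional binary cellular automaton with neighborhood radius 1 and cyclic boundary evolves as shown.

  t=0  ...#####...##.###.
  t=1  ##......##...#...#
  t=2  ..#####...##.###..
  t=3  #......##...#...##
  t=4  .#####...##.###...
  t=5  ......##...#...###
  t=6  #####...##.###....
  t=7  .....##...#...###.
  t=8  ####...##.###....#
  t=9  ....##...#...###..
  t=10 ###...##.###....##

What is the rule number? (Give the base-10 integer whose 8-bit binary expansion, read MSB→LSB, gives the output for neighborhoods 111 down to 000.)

53

  nb ###: next=.  (t=0,i=4, bit7=0)
  nb ##.: next=.  (t=0,i=7, bit6=0)
  nb #.#: next=#  (t=0,i=13, bit5=1)
  nb #..: next=#  (t=0,i=8, bit4=1)
  nb .##: next=.  (t=0,i=3, bit3=0)
  nb .#.: next=#  (t=1,i=13, bit2=1)
  nb ..#: next=.  (t=0,i=2, bit1=0)
  nb ...: next=#  (t=0,i=0, bit0=1)
  bits 00110101 = 53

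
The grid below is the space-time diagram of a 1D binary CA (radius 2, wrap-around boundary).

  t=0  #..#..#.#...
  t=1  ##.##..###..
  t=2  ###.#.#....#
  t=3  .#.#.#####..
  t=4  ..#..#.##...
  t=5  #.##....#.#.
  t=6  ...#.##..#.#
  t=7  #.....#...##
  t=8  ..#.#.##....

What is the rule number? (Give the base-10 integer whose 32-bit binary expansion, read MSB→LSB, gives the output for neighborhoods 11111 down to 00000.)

3432593234

  nb #####: next=#  (t=3,i=7, bit31=1)
  nb ####.: next=#  (t=2,i=1, bit30=1)
  nb ###.#: next=.  (t=2,i=2, bit29=0)
  nb ###..: next=.  (t=1,i=9, bit28=0)
  nb ##.##: next=#  (t=1,i=2, bit27=1)
  nb ##.#.: next=#  (t=2,i=3, bit26=1)
  nb ##..#: next=.  (t=1,i=5, bit25=0)
  nb ##...: next=.  (t=3,i=10, bit24=0)
  nb #.###: next=#  (t=3,i=5, bit23=1)
  nb #.##.: next=.  (t=1,i=3, bit22=0)
  nb #.#.#: next=.  (t=2,i=4, bit21=0)
  nb #.#..: next=#  (t=0,i=8, bit20=1)
  nb #..##: next=#  (t=1,i=6, bit19=1)
  nb #..#.: next=.  (t=0,i=2, bit18=0)
  nb #...#: next=.  (t=0,i=10, bit17=0)
  nb #....: next=#  (t=2,i=8, bit16=1)
  nb .####: next=.  (t=2,i=0, bit15=0)
  nb .###.: next=.  (t=1,i=8, bit14=0)
  nb .##.#: next=#  (t=1,i=1, bit13=1)
  nb .##..: next=#  (t=1,i=4, bit12=1)
  nb .#.##: next=.  (t=3,i=4, bit11=0)
  nb .#.#.: next=#  (t=0,i=7, bit10=1)
  nb .#..#: next=#  (t=0,i=1, bit9=1)
  nb .#...: next=#  (t=0,i=9, bit8=1)
  nb ..###: next=.  (t=1,i=7, bit7=0)
  nb ..##.: next=#  (t=1,i=0, bit6=1)
  nb ..#.#: next=.  (t=0,i=6, bit5=0)
  nb ..#..: next=#  (t=0,i=0, bit4=1)
  nb ...##: next=.  (t=2,i=10, bit3=0)
  nb ...#.: next=.  (t=0,i=11, bit2=0)
  nb ....#: next=#  (t=2,i=9, bit1=1)
  nb .....: next=.  (t=4,i=11, bit0=0)
  bits 11001100100110010011011101010010 = 3432593234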